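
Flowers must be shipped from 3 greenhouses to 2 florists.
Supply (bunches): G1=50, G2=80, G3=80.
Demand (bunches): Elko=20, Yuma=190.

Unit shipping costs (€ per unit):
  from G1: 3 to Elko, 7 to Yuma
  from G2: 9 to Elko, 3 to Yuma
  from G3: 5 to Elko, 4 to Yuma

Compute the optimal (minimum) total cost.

830

A cheapest plan:
  G1→Elko: 20 bunches
  G1→Yuma: 30 bunches
  G2→Yuma: 80 bunches
  G3→Yuma: 80 bunches
Total cost = €830.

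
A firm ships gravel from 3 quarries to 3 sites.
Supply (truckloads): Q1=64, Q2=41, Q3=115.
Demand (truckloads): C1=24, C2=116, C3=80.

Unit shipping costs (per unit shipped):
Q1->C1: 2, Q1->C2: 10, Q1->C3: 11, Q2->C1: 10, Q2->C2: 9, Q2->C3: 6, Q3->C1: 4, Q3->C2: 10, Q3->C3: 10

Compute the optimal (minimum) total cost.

Optimal allocation:
  Q1->C1: 24 × 2 = 48
  Q1->C2: 40 × 10 = 400
  Q2->C3: 41 × 6 = 246
  Q3->C2: 76 × 10 = 760
  Q3->C3: 39 × 10 = 390
Total = 48 + 400 + 246 + 760 + 390 = 1844.

1844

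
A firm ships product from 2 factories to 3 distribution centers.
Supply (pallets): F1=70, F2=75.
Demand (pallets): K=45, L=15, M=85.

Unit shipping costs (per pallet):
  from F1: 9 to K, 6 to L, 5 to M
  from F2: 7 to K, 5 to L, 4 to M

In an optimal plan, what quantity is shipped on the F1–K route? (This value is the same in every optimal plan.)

0

Solving gives:
  F1–L: 15 × 6 = 90
  F1–M: 55 × 5 = 275
  F2–K: 45 × 7 = 315
  F2–M: 30 × 4 = 120
Total cost = 800.
The route F1→K is not used.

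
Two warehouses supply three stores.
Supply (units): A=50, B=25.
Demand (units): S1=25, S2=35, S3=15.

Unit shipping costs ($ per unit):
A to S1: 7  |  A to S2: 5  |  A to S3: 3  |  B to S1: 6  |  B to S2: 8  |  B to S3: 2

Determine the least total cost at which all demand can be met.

Optimal allocation:
  A->S1: 15 units
  A->S2: 35 units
  B->S1: 10 units
  B->S3: 15 units
Total cost = $370.

370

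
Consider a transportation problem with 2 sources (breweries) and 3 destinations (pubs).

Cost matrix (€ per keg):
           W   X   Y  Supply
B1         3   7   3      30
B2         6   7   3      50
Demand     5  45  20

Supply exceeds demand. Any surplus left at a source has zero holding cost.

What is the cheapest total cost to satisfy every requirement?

A cheapest plan:
  B1 to W: 5 × €3 = €15
  B1 to X: 25 × €7 = €175
  B2 to X: 20 × €7 = €140
  B2 to Y: 20 × €3 = €60
Total = 15 + 175 + 140 + 60 = €390.
(Supply check: B1 ships 30; B2 ships 40.)

390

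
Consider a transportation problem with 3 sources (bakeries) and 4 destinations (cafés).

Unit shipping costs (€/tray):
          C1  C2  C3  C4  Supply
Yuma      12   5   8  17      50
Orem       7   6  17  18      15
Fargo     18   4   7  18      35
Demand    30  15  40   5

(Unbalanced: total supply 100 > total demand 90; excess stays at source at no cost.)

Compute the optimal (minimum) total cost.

730

An optimal shipping plan:
  Yuma→C1: 15 × €12 = €180
  Yuma→C3: 20 × €8 = €160
  Yuma→C4: 5 × €17 = €85
  Orem→C1: 15 × €7 = €105
  Fargo→C2: 15 × €4 = €60
  Fargo→C3: 20 × €7 = €140
Total = 180 + 160 + 85 + 105 + 60 + 140 = €730.
(Supply check: Yuma ships 40; Orem ships 15; Fargo ships 35.)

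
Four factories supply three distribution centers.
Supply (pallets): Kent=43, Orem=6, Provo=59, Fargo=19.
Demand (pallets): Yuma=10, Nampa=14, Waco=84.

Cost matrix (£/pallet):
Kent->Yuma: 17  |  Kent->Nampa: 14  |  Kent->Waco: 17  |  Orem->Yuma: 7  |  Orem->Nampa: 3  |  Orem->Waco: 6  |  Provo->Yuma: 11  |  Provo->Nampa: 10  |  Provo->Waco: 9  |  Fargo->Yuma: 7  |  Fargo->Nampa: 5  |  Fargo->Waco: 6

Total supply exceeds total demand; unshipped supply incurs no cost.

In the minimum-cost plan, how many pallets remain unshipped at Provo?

0

An optimal plan:
  Kent to Yuma: 10 pallets
  Kent to Nampa: 14 pallets
  Orem to Waco: 6 pallets
  Provo to Waco: 59 pallets
  Fargo to Waco: 19 pallets
Total cost = £1047.
Provo ships 59 of its 59, leaving 0.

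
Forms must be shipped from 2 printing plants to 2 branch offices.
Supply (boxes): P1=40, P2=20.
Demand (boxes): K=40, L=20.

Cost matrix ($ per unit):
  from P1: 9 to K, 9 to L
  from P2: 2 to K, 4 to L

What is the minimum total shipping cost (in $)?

400

One minimum-cost allocation:
  P1–K: 20 × $9 = $180
  P1–L: 20 × $9 = $180
  P2–K: 20 × $2 = $40
Total = 180 + 180 + 40 = $400.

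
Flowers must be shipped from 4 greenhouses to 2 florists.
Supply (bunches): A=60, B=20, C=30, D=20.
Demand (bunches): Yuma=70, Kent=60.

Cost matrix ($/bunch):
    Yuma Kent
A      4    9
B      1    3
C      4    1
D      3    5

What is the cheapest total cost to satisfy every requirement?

410

An optimal shipping plan:
  A to Yuma: 60 × $4 = $240
  B to Yuma: 10 × $1 = $10
  B to Kent: 10 × $3 = $30
  C to Kent: 30 × $1 = $30
  D to Kent: 20 × $5 = $100
Total = 240 + 10 + 30 + 30 + 100 = $410.
(Supply check: A ships 60; B ships 20; C ships 30; D ships 20.)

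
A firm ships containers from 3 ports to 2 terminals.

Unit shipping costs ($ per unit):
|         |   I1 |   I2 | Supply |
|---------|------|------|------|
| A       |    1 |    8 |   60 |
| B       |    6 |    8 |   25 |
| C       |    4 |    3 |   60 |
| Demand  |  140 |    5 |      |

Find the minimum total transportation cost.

Optimal allocation:
  A–I1: 60 × $1 = $60
  B–I1: 25 × $6 = $150
  C–I1: 55 × $4 = $220
  C–I2: 5 × $3 = $15
Total = 60 + 150 + 220 + 15 = $445.
(Supply check: A ships 60; B ships 25; C ships 60.)

445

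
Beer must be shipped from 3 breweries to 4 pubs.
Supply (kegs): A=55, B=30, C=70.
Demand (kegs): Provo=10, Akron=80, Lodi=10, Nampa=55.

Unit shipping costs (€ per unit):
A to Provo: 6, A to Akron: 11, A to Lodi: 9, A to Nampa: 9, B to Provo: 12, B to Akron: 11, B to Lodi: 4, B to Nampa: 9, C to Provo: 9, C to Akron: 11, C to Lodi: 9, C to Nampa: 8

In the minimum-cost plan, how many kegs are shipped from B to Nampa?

Solving gives:
  A to Provo: 10 × €6 = €60
  A to Akron: 45 × €11 = €495
  B to Akron: 20 × €11 = €220
  B to Lodi: 10 × €4 = €40
  C to Akron: 15 × €11 = €165
  C to Nampa: 55 × €8 = €440
Total cost = €1420.
The route B→Nampa is not used.

0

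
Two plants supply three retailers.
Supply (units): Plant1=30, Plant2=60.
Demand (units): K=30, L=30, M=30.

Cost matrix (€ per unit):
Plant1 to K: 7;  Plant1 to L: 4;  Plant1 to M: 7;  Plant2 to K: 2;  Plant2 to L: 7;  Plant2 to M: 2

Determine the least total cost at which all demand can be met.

One minimum-cost allocation:
  Plant1 to L: 30 units
  Plant2 to K: 30 units
  Plant2 to M: 30 units
Total cost = €240.
(Supply check: Plant1 ships 30; Plant2 ships 60.)

240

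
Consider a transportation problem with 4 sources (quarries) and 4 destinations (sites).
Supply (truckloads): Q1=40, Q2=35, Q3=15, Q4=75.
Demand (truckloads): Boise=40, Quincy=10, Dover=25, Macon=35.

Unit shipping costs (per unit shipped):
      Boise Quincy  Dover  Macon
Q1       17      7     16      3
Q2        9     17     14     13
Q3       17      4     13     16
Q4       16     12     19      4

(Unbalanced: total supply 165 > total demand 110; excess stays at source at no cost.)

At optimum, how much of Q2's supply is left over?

0

An optimal plan:
  Q1 to Quincy: 10 × 7 = 70
  Q1 to Dover: 10 × 16 = 160
  Q1 to Macon: 20 × 3 = 60
  Q2 to Boise: 35 × 9 = 315
  Q3 to Dover: 15 × 13 = 195
  Q4 to Boise: 5 × 16 = 80
  Q4 to Macon: 15 × 4 = 60
Total cost = 940.
Q2 ships 35 of its 35, leaving 0.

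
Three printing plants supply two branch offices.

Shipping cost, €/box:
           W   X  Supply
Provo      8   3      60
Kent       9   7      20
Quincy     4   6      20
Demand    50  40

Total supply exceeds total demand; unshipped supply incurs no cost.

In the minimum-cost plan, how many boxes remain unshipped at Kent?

10

An optimal plan:
  Provo to W: 20 × €8 = €160
  Provo to X: 40 × €3 = €120
  Kent to W: 10 × €9 = €90
  Quincy to W: 20 × €4 = €80
Total cost = €450.
Kent ships 10 of its 20, leaving 10.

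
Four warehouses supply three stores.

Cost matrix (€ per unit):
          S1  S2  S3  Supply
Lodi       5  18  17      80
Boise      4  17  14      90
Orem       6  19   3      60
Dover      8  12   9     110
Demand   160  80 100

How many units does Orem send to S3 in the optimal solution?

Solving gives:
  Lodi->S1: 70 × €5 = €350
  Lodi->S2: 10 × €18 = €180
  Boise->S1: 90 × €4 = €360
  Orem->S3: 60 × €3 = €180
  Dover->S2: 70 × €12 = €840
  Dover->S3: 40 × €9 = €360
Total cost = €2270.
So Orem→S3 carries 60 units.

60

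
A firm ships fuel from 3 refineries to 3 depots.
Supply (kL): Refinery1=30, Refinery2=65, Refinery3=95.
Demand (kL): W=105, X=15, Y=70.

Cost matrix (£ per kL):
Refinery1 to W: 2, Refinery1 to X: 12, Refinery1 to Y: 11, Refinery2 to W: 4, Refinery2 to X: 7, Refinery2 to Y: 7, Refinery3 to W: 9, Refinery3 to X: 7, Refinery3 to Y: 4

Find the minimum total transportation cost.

795

One minimum-cost allocation:
  Refinery1 to W: 30 × £2 = £60
  Refinery2 to W: 65 × £4 = £260
  Refinery3 to W: 10 × £9 = £90
  Refinery3 to X: 15 × £7 = £105
  Refinery3 to Y: 70 × £4 = £280
Total = 60 + 260 + 90 + 105 + 280 = £795.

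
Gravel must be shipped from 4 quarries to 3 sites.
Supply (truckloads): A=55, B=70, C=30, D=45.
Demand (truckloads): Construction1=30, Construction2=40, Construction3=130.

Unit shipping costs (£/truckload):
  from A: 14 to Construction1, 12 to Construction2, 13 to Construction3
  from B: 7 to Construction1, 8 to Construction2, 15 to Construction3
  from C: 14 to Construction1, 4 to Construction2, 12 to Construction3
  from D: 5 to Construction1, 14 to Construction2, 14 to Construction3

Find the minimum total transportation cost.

Optimal allocation:
  A–Construction3: 55 truckloads
  B–Construction2: 10 truckloads
  B–Construction3: 60 truckloads
  C–Construction2: 30 truckloads
  D–Construction1: 30 truckloads
  D–Construction3: 15 truckloads
Total cost = £2175.
(Supply check: A ships 55; B ships 70; C ships 30; D ships 45.)

2175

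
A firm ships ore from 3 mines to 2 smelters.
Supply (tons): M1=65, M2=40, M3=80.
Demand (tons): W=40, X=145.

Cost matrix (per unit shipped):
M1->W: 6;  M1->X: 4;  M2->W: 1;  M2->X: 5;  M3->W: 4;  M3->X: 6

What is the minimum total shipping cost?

780

One minimum-cost allocation:
  M1 to X: 65 × 4 = 260
  M2 to W: 40 × 1 = 40
  M3 to X: 80 × 6 = 480
Total = 260 + 40 + 480 = 780.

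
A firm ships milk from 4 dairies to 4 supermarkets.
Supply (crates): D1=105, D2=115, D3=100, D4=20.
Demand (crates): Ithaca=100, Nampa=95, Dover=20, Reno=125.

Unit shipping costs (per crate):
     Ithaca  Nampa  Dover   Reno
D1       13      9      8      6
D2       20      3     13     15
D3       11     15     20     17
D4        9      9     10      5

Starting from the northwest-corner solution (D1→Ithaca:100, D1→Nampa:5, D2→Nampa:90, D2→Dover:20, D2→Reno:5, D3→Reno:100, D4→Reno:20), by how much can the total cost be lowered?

1375

Current plan cost = 100·13 + 5·9 + 90·3 + 20·13 + 5·15 + 100·17 + 20·5 = 3750.
Optimal plan:
  D1->Reno: 105 crates
  D2->Nampa: 95 crates
  D2->Dover: 20 crates
  D3->Ithaca: 100 crates
  D4->Reno: 20 crates
Optimal cost = 2375.
Saving = 3750 − 2375 = 1375.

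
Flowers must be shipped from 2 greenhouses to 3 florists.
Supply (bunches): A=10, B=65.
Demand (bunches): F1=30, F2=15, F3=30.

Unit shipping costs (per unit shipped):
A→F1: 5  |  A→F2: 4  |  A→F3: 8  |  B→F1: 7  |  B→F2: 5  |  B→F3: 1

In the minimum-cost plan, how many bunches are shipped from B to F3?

Optimal shipments:
  A to F1: 10 × 5 = 50
  B to F1: 20 × 7 = 140
  B to F2: 15 × 5 = 75
  B to F3: 30 × 1 = 30
Total cost = 295.
So B→F3 carries 30 bunches.

30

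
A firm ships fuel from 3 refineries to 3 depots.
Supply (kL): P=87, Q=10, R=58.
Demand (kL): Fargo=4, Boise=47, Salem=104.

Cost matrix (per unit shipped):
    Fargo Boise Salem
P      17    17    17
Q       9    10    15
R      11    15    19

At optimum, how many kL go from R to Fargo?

The minimum-cost plan:
  P→Salem: 87 kL
  Q→Boise: 10 kL
  R→Fargo: 4 kL
  R→Boise: 37 kL
  R→Salem: 17 kL
Total cost = 2501.
So R→Fargo carries 4 kL.

4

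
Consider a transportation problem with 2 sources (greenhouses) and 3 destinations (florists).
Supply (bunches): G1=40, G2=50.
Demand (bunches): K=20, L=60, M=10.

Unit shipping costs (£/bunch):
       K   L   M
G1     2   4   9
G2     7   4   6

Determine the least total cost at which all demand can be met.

An optimal shipping plan:
  G1→K: 20 × £2 = £40
  G1→L: 20 × £4 = £80
  G2→L: 40 × £4 = £160
  G2→M: 10 × £6 = £60
Total = 40 + 80 + 160 + 60 = £340.

340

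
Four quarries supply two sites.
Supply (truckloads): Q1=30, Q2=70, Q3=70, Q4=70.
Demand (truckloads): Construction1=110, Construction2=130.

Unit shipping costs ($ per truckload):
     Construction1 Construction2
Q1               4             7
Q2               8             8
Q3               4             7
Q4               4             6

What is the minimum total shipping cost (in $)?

One minimum-cost allocation:
  Q1->Construction1: 30 × $4 = $120
  Q2->Construction2: 70 × $8 = $560
  Q3->Construction1: 70 × $4 = $280
  Q4->Construction1: 10 × $4 = $40
  Q4->Construction2: 60 × $6 = $360
Total = 120 + 560 + 280 + 40 + 360 = $1360.

1360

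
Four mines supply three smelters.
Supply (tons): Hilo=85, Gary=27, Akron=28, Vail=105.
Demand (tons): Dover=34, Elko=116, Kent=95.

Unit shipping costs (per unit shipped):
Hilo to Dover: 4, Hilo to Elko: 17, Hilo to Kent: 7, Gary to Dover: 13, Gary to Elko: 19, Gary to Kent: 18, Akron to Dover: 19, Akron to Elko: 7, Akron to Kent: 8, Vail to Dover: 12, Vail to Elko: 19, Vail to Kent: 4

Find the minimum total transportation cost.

2282

An optimal shipping plan:
  Hilo–Dover: 34 × 4 = 136
  Hilo–Elko: 51 × 17 = 867
  Gary–Elko: 27 × 19 = 513
  Akron–Elko: 28 × 7 = 196
  Vail–Elko: 10 × 19 = 190
  Vail–Kent: 95 × 4 = 380
Total = 136 + 867 + 513 + 196 + 190 + 380 = 2282.
(Supply check: Hilo ships 85; Gary ships 27; Akron ships 28; Vail ships 105.)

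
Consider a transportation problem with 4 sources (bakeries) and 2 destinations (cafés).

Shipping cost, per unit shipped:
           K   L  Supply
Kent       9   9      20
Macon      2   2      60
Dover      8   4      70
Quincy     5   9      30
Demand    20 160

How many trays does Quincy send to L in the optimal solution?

10

Solving gives:
  Kent->L: 20 trays
  Macon->L: 60 trays
  Dover->L: 70 trays
  Quincy->K: 20 trays
  Quincy->L: 10 trays
Total cost = 770.
So Quincy→L carries 10 trays.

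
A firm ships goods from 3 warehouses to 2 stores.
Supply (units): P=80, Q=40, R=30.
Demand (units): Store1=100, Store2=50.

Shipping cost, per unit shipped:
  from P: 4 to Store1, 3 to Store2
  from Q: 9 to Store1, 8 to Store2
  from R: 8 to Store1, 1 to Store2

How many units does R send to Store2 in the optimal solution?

30

The minimum-cost plan:
  P–Store1: 60 × 4 = 240
  P–Store2: 20 × 3 = 60
  Q–Store1: 40 × 9 = 360
  R–Store2: 30 × 1 = 30
Total cost = 690.
So R→Store2 carries 30 units.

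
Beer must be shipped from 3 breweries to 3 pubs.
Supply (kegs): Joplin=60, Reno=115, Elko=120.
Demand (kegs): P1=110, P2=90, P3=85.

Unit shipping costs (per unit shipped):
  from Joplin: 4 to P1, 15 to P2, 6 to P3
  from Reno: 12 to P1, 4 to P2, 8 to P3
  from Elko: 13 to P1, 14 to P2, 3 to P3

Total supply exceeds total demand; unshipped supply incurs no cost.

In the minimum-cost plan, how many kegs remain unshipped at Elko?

Minimum-cost shipments:
  Joplin→P1: 60 × 4 = 240
  Reno→P1: 25 × 12 = 300
  Reno→P2: 90 × 4 = 360
  Elko→P1: 25 × 13 = 325
  Elko→P3: 85 × 3 = 255
Total cost = 1480.
Elko ships 110 of its 120, leaving 10.

10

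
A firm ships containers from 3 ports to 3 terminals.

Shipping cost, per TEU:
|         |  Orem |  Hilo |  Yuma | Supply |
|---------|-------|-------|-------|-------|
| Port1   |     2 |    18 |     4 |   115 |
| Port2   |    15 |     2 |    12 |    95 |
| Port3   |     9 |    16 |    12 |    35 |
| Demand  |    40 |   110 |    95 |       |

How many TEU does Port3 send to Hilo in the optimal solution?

15

The minimum-cost plan:
  Port1→Orem: 20 × 2 = 40
  Port1→Yuma: 95 × 4 = 380
  Port2→Hilo: 95 × 2 = 190
  Port3→Orem: 20 × 9 = 180
  Port3→Hilo: 15 × 16 = 240
Total cost = 1030.
So Port3→Hilo carries 15 TEU.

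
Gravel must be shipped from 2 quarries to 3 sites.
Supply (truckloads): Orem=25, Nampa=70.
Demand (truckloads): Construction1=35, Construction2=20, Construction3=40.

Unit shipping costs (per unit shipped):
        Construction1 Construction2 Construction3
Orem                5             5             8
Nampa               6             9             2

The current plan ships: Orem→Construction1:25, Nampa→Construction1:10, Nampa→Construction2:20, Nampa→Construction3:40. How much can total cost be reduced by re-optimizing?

Current plan cost = 25·5 + 10·6 + 20·9 + 40·2 = 445.
Optimal plan:
  Orem to Construction1: 5 × 5 = 25
  Orem to Construction2: 20 × 5 = 100
  Nampa to Construction1: 30 × 6 = 180
  Nampa to Construction3: 40 × 2 = 80
Optimal cost = 385.
Saving = 445 − 385 = 60.

60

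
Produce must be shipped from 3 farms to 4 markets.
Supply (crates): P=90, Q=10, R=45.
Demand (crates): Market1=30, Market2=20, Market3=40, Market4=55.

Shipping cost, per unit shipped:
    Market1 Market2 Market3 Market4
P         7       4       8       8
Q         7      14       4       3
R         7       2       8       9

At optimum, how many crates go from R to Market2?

20

Optimal shipments:
  P–Market1: 5 × 7 = 35
  P–Market3: 40 × 8 = 320
  P–Market4: 45 × 8 = 360
  Q–Market4: 10 × 3 = 30
  R–Market1: 25 × 7 = 175
  R–Market2: 20 × 2 = 40
Total cost = 960.
So R→Market2 carries 20 crates.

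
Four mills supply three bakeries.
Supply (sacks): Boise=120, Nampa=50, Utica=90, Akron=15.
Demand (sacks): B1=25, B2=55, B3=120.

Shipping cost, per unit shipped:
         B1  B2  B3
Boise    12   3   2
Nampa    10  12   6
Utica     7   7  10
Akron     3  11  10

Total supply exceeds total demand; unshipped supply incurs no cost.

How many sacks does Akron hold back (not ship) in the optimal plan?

An optimal plan:
  Boise→B3: 120 × 2 = 240
  Utica→B1: 10 × 7 = 70
  Utica→B2: 55 × 7 = 385
  Akron→B1: 15 × 3 = 45
Total cost = 740.
Akron ships 15 of its 15, leaving 0.

0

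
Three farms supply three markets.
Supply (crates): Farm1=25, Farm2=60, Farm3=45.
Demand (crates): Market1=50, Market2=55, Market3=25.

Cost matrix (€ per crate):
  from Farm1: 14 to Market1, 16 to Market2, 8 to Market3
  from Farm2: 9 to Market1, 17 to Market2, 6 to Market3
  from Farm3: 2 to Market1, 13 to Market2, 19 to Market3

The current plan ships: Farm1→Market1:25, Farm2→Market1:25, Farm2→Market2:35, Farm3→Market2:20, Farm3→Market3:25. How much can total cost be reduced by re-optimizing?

Current plan cost = 25·14 + 25·9 + 35·17 + 20·13 + 25·19 = €1905.
Optimal plan:
  Farm1 to Market2: 25 × €16 = €400
  Farm2 to Market1: 5 × €9 = €45
  Farm2 to Market2: 30 × €17 = €510
  Farm2 to Market3: 25 × €6 = €150
  Farm3 to Market1: 45 × €2 = €90
Optimal cost = €1195.
Saving = 1905 − 1195 = €710.

710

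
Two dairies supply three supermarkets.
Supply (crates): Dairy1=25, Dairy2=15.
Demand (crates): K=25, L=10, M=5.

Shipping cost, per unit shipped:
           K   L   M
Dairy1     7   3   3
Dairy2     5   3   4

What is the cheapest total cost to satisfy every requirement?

Optimal allocation:
  Dairy1->K: 10 × 7 = 70
  Dairy1->L: 10 × 3 = 30
  Dairy1->M: 5 × 3 = 15
  Dairy2->K: 15 × 5 = 75
Total = 70 + 30 + 15 + 75 = 190.

190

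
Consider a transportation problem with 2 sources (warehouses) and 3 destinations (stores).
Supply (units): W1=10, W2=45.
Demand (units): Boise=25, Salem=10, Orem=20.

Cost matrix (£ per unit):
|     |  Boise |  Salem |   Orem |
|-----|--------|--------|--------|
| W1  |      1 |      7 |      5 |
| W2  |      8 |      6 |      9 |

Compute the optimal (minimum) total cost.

A cheapest plan:
  W1–Boise: 10 × £1 = £10
  W2–Boise: 15 × £8 = £120
  W2–Salem: 10 × £6 = £60
  W2–Orem: 20 × £9 = £180
Total = 10 + 120 + 60 + 180 = £370.
(Supply check: W1 ships 10; W2 ships 45.)

370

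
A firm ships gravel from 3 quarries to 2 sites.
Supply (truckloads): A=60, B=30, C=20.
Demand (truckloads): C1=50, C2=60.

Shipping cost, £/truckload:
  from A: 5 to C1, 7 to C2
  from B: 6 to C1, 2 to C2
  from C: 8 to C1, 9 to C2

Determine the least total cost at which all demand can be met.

Optimal allocation:
  A to C1: 50 × £5 = £250
  A to C2: 10 × £7 = £70
  B to C2: 30 × £2 = £60
  C to C2: 20 × £9 = £180
Total = 250 + 70 + 60 + 180 = £560.

560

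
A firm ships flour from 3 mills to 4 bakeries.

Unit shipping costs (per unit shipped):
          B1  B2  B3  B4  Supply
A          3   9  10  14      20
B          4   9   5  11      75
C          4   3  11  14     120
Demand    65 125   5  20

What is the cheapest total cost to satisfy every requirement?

890

One minimum-cost allocation:
  A->B1: 20 sacks
  B->B1: 45 sacks
  B->B2: 5 sacks
  B->B3: 5 sacks
  B->B4: 20 sacks
  C->B2: 120 sacks
Total cost = 890.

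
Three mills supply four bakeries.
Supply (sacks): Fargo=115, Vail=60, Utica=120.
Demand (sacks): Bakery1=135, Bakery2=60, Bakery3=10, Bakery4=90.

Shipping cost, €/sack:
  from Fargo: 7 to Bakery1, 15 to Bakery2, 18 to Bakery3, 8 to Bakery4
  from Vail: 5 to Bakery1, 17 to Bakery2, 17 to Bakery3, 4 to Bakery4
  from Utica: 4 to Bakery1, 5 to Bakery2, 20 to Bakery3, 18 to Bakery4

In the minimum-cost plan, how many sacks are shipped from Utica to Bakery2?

60

Solving gives:
  Fargo->Bakery1: 75 × €7 = €525
  Fargo->Bakery3: 10 × €18 = €180
  Fargo->Bakery4: 30 × €8 = €240
  Vail->Bakery4: 60 × €4 = €240
  Utica->Bakery1: 60 × €4 = €240
  Utica->Bakery2: 60 × €5 = €300
Total cost = €1725.
So Utica→Bakery2 carries 60 sacks.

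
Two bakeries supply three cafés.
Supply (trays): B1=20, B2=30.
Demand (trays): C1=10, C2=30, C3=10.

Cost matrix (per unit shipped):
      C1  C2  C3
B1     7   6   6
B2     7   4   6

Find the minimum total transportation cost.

One minimum-cost allocation:
  B1–C1: 10 × 7 = 70
  B1–C3: 10 × 6 = 60
  B2–C2: 30 × 4 = 120
Total = 70 + 60 + 120 = 250.

250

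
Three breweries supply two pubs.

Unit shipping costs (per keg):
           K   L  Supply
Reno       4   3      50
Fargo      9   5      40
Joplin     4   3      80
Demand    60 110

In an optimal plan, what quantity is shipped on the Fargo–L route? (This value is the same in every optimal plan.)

40

The minimum-cost plan:
  Reno→L: 50 kegs
  Fargo→L: 40 kegs
  Joplin→K: 60 kegs
  Joplin→L: 20 kegs
Total cost = 650.
So Fargo→L carries 40 kegs.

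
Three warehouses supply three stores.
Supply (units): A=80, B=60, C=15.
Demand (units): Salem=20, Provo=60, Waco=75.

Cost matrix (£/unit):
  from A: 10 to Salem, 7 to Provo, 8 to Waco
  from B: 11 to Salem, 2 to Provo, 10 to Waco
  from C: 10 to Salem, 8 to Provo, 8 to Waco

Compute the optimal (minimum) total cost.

920

An optimal shipping plan:
  A–Salem: 5 × £10 = £50
  A–Waco: 75 × £8 = £600
  B–Provo: 60 × £2 = £120
  C–Salem: 15 × £10 = £150
Total = 50 + 600 + 120 + 150 = £920.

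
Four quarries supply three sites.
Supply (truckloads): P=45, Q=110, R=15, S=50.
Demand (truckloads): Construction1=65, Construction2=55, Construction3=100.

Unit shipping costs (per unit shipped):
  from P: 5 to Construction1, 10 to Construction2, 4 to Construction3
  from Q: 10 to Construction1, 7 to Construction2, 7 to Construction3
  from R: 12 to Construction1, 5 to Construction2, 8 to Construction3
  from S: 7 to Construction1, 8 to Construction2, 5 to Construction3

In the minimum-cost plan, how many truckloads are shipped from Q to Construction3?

70

Optimal shipments:
  P->Construction1: 45 × 5 = 225
  Q->Construction2: 40 × 7 = 280
  Q->Construction3: 70 × 7 = 490
  R->Construction2: 15 × 5 = 75
  S->Construction1: 20 × 7 = 140
  S->Construction3: 30 × 5 = 150
Total cost = 1360.
So Q→Construction3 carries 70 truckloads.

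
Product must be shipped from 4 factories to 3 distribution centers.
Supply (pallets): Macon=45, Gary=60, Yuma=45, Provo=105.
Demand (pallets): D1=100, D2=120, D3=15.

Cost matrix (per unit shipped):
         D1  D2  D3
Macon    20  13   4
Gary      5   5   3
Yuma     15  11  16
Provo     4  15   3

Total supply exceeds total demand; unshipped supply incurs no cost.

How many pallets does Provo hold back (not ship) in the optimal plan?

0

Minimum-cost shipments:
  Macon to D2: 15 × 13 = 195
  Macon to D3: 10 × 4 = 40
  Gary to D2: 60 × 5 = 300
  Yuma to D2: 45 × 11 = 495
  Provo to D1: 100 × 4 = 400
  Provo to D3: 5 × 3 = 15
Total cost = 1445.
Provo ships 105 of its 105, leaving 0.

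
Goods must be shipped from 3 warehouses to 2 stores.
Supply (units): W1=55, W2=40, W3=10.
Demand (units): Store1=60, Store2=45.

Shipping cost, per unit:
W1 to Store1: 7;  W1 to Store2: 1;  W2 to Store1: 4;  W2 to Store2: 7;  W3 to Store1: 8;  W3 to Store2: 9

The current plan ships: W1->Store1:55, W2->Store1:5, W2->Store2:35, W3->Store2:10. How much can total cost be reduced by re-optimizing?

385

Current plan cost = 55·7 + 5·4 + 35·7 + 10·9 = 740.
Optimal plan:
  W1–Store1: 10 × 7 = 70
  W1–Store2: 45 × 1 = 45
  W2–Store1: 40 × 4 = 160
  W3–Store1: 10 × 8 = 80
Optimal cost = 355.
Saving = 740 − 355 = 385.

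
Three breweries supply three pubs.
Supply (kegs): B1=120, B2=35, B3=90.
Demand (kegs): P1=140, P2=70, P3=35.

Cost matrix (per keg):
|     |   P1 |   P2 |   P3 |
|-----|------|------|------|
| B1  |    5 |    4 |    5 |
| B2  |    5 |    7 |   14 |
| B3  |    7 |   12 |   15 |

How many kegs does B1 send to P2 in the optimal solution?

70

The minimum-cost plan:
  B1–P1: 15 × 5 = 75
  B1–P2: 70 × 4 = 280
  B1–P3: 35 × 5 = 175
  B2–P1: 35 × 5 = 175
  B3–P1: 90 × 7 = 630
Total cost = 1335.
So B1→P2 carries 70 kegs.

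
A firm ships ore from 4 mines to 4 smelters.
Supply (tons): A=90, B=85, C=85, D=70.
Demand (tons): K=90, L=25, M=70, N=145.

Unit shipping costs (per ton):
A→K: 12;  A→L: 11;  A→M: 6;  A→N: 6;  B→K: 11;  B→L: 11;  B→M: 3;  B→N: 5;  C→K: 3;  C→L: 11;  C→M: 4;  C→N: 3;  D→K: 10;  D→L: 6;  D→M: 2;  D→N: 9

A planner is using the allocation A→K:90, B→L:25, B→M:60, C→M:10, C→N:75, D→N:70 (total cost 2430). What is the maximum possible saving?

Current plan cost = 90·12 + 25·11 + 60·3 + 10·4 + 75·3 + 70·9 = 2430.
Optimal plan:
  A to K: 5 tons
  A to N: 85 tons
  B to M: 25 tons
  B to N: 60 tons
  C to K: 85 tons
  D to L: 25 tons
  D to M: 45 tons
Optimal cost = 1440.
Saving = 2430 − 1440 = 990.

990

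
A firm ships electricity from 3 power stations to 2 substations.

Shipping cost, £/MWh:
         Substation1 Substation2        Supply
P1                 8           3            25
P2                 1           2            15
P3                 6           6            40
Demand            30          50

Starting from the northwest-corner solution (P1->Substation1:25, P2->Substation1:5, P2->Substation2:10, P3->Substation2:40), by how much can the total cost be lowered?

Current plan cost = 25·8 + 5·1 + 10·2 + 40·6 = £465.
Optimal plan:
  P1–Substation2: 25 × £3 = £75
  P2–Substation1: 15 × £1 = £15
  P3–Substation1: 15 × £6 = £90
  P3–Substation2: 25 × £6 = £150
Optimal cost = £330.
Saving = 465 − 330 = £135.

135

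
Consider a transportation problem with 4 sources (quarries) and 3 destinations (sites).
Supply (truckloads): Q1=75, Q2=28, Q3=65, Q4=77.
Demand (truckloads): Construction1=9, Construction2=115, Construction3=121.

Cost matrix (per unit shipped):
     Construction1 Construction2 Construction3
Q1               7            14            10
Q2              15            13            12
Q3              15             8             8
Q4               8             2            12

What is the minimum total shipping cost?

Optimal allocation:
  Q1 to Construction1: 9 × 7 = 63
  Q1 to Construction3: 66 × 10 = 660
  Q2 to Construction3: 28 × 12 = 336
  Q3 to Construction2: 38 × 8 = 304
  Q3 to Construction3: 27 × 8 = 216
  Q4 to Construction2: 77 × 2 = 154
Total = 63 + 660 + 336 + 304 + 216 + 154 = 1733.

1733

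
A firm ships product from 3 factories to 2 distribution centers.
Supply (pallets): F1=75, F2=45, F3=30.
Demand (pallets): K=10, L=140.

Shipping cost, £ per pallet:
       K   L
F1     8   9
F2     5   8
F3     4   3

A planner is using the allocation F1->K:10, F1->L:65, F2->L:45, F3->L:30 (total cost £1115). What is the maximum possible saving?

20

Current plan cost = 10·8 + 65·9 + 45·8 + 30·3 = £1115.
Optimal plan:
  F1–L: 75 pallets
  F2–K: 10 pallets
  F2–L: 35 pallets
  F3–L: 30 pallets
Optimal cost = £1095.
Saving = 1115 − 1095 = £20.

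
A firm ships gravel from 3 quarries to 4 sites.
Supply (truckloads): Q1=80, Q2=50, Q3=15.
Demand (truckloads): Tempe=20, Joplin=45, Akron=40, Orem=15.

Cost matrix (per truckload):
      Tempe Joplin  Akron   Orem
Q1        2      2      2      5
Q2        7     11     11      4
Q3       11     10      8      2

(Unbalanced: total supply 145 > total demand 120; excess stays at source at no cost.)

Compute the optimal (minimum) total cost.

An optimal shipping plan:
  Q1→Joplin: 45 truckloads
  Q1→Akron: 35 truckloads
  Q2→Tempe: 20 truckloads
  Q2→Orem: 5 truckloads
  Q3→Akron: 5 truckloads
  Q3→Orem: 10 truckloads
Total cost = 380.

380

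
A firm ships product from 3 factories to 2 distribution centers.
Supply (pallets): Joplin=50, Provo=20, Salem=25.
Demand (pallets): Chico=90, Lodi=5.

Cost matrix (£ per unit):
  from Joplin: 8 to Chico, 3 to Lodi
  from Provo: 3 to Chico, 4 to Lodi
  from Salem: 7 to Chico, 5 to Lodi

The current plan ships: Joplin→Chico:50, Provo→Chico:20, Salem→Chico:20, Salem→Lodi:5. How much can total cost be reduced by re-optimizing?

Current plan cost = 50·8 + 20·3 + 20·7 + 5·5 = £625.
Optimal plan:
  Joplin→Chico: 45 × £8 = £360
  Joplin→Lodi: 5 × £3 = £15
  Provo→Chico: 20 × £3 = £60
  Salem→Chico: 25 × £7 = £175
Optimal cost = £610.
Saving = 625 − 610 = £15.

15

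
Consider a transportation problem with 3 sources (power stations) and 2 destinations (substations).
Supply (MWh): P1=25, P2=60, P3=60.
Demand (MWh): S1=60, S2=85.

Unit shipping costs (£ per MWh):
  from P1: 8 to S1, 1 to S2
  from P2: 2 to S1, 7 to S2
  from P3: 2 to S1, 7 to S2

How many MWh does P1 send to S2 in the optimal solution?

The minimum-cost plan:
  P1->S2: 25 × £1 = £25
  P2->S1: 60 × £2 = £120
  P3->S2: 60 × £7 = £420
Total cost = £565.
So P1→S2 carries 25 MWh.

25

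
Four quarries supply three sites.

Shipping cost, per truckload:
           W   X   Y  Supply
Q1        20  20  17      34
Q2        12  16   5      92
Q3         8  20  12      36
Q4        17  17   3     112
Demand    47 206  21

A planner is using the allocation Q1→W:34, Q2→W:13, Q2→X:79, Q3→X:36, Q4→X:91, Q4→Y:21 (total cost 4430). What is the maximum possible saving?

Current plan cost = 34·20 + 13·12 + 79·16 + 36·20 + 91·17 + 21·3 = 4430.
Optimal plan:
  Q1–X: 34 × 20 = 680
  Q2–W: 11 × 12 = 132
  Q2–X: 81 × 16 = 1296
  Q3–W: 36 × 8 = 288
  Q4–X: 91 × 17 = 1547
  Q4–Y: 21 × 3 = 63
Optimal cost = 4006.
Saving = 4430 − 4006 = 424.

424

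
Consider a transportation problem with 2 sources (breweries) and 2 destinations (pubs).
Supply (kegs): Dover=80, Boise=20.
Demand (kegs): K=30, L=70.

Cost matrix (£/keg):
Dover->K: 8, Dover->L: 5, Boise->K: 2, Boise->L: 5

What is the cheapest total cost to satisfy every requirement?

470

One minimum-cost allocation:
  Dover→K: 10 kegs
  Dover→L: 70 kegs
  Boise→K: 20 kegs
Total cost = £470.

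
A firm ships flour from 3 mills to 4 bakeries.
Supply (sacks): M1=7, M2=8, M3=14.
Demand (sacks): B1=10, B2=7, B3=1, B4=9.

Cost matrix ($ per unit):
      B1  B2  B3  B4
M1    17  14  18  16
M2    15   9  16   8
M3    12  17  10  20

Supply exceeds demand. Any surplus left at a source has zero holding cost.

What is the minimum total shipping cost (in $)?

An optimal shipping plan:
  M1 to B2: 6 × $14 = $84
  M1 to B4: 1 × $16 = $16
  M2 to B4: 8 × $8 = $64
  M3 to B1: 10 × $12 = $120
  M3 to B2: 1 × $17 = $17
  M3 to B3: 1 × $10 = $10
Total = 84 + 16 + 64 + 120 + 17 + 10 = $311.

311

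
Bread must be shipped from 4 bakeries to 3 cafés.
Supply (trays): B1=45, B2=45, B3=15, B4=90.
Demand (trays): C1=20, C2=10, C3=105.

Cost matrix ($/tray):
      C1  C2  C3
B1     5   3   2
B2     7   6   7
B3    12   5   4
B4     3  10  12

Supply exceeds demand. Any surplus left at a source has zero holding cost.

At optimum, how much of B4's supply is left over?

60

An optimal plan:
  B1–C3: 45 × $2 = $90
  B2–C3: 45 × $7 = $315
  B3–C3: 15 × $4 = $60
  B4–C1: 20 × $3 = $60
  B4–C2: 10 × $10 = $100
Total cost = $625.
B4 ships 30 of its 90, leaving 60.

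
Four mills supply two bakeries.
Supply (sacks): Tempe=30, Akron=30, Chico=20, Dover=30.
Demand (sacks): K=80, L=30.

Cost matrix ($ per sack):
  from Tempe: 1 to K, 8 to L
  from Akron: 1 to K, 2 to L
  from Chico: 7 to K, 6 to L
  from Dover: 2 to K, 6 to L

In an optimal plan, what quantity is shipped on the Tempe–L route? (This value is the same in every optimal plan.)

0

Solving gives:
  Tempe–K: 30 × $1 = $30
  Akron–K: 20 × $1 = $20
  Akron–L: 10 × $2 = $20
  Chico–L: 20 × $6 = $120
  Dover–K: 30 × $2 = $60
Total cost = $250.
The route Tempe→L is not used.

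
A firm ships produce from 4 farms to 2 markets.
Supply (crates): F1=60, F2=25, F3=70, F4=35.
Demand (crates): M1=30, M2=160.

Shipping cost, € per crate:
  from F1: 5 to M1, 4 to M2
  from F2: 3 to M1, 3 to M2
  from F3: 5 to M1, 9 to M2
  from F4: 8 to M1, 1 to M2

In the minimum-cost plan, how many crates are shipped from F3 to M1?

30

Solving gives:
  F1→M2: 60 × €4 = €240
  F2→M2: 25 × €3 = €75
  F3→M1: 30 × €5 = €150
  F3→M2: 40 × €9 = €360
  F4→M2: 35 × €1 = €35
Total cost = €860.
So F3→M1 carries 30 crates.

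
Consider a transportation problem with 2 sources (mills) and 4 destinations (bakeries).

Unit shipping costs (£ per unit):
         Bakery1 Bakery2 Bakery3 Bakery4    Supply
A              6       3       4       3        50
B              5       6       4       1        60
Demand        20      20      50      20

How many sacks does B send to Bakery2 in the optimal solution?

Solving gives:
  A→Bakery2: 20 × £3 = £60
  A→Bakery3: 30 × £4 = £120
  B→Bakery1: 20 × £5 = £100
  B→Bakery3: 20 × £4 = £80
  B→Bakery4: 20 × £1 = £20
Total cost = £380.
The route B→Bakery2 is not used.

0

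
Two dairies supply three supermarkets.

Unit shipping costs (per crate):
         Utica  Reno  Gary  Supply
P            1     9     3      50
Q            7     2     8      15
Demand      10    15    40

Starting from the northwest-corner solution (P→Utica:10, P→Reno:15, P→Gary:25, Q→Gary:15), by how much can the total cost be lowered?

180

Current plan cost = 10·1 + 15·9 + 25·3 + 15·8 = 340.
Optimal plan:
  P to Utica: 10 × 1 = 10
  P to Gary: 40 × 3 = 120
  Q to Reno: 15 × 2 = 30
Optimal cost = 160.
Saving = 340 − 160 = 180.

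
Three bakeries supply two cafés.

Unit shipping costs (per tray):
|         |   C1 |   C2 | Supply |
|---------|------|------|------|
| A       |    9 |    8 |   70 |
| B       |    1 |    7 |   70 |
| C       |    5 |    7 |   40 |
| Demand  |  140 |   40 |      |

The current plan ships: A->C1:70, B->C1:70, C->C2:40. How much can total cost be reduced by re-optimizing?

Current plan cost = 70·9 + 70·1 + 40·7 = 980.
Optimal plan:
  A→C1: 30 × 9 = 270
  A→C2: 40 × 8 = 320
  B→C1: 70 × 1 = 70
  C→C1: 40 × 5 = 200
Optimal cost = 860.
Saving = 980 − 860 = 120.

120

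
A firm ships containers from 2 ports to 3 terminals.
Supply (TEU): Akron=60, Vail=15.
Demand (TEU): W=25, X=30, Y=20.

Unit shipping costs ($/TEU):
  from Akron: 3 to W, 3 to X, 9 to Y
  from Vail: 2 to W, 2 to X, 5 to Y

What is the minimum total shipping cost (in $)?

285

One minimum-cost allocation:
  Akron to W: 25 × $3 = $75
  Akron to X: 30 × $3 = $90
  Akron to Y: 5 × $9 = $45
  Vail to Y: 15 × $5 = $75
Total = 75 + 90 + 45 + 75 = $285.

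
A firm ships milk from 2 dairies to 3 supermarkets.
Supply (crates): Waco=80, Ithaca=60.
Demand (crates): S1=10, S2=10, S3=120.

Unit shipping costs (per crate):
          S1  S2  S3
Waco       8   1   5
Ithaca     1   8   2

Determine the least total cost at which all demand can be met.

One minimum-cost allocation:
  Waco to S2: 10 × 1 = 10
  Waco to S3: 70 × 5 = 350
  Ithaca to S1: 10 × 1 = 10
  Ithaca to S3: 50 × 2 = 100
Total = 10 + 350 + 10 + 100 = 470.

470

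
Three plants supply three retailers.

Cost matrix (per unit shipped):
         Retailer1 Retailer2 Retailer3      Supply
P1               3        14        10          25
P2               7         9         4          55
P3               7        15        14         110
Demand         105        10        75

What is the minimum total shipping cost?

1285

A cheapest plan:
  P1→Retailer1: 5 × 3 = 15
  P1→Retailer3: 20 × 10 = 200
  P2→Retailer3: 55 × 4 = 220
  P3→Retailer1: 100 × 7 = 700
  P3→Retailer2: 10 × 15 = 150
Total = 15 + 200 + 220 + 700 + 150 = 1285.
(Supply check: P1 ships 25; P2 ships 55; P3 ships 110.)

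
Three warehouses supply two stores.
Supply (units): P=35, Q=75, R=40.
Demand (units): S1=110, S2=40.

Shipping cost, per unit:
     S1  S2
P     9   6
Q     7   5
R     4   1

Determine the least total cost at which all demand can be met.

880

An optimal shipping plan:
  P to S1: 35 × 9 = 315
  Q to S1: 75 × 7 = 525
  R to S2: 40 × 1 = 40
Total = 315 + 525 + 40 = 880.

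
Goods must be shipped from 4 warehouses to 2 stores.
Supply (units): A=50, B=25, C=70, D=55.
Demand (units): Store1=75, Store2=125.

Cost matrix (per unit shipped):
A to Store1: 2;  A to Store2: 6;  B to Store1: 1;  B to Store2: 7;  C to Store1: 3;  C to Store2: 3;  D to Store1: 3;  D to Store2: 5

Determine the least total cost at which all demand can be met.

610

A cheapest plan:
  A to Store1: 50 × 2 = 100
  B to Store1: 25 × 1 = 25
  C to Store2: 70 × 3 = 210
  D to Store2: 55 × 5 = 275
Total = 100 + 25 + 210 + 275 = 610.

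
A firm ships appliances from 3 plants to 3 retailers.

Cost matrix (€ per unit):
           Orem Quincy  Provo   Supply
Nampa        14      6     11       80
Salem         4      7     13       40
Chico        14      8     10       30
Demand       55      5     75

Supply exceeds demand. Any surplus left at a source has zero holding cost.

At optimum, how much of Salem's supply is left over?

Minimum-cost shipments:
  Nampa to Orem: 15 × €14 = €210
  Nampa to Quincy: 5 × €6 = €30
  Nampa to Provo: 45 × €11 = €495
  Salem to Orem: 40 × €4 = €160
  Chico to Provo: 30 × €10 = €300
Total cost = €1195.
Salem ships 40 of its 40, leaving 0.

0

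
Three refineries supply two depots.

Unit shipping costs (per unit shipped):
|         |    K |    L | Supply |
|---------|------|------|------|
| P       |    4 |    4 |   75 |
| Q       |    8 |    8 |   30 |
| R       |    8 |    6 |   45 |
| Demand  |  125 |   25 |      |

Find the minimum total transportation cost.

850

A cheapest plan:
  P→K: 75 × 4 = 300
  Q→K: 30 × 8 = 240
  R→K: 20 × 8 = 160
  R→L: 25 × 6 = 150
Total = 300 + 240 + 160 + 150 = 850.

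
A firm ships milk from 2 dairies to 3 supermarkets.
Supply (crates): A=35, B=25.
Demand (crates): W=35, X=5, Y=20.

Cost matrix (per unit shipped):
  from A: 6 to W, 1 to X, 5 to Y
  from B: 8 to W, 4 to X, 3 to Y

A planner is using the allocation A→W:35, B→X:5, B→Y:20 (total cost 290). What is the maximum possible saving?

5

Current plan cost = 35·6 + 5·4 + 20·3 = 290.
Optimal plan:
  A to W: 30 × 6 = 180
  A to X: 5 × 1 = 5
  B to W: 5 × 8 = 40
  B to Y: 20 × 3 = 60
Optimal cost = 285.
Saving = 290 − 285 = 5.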